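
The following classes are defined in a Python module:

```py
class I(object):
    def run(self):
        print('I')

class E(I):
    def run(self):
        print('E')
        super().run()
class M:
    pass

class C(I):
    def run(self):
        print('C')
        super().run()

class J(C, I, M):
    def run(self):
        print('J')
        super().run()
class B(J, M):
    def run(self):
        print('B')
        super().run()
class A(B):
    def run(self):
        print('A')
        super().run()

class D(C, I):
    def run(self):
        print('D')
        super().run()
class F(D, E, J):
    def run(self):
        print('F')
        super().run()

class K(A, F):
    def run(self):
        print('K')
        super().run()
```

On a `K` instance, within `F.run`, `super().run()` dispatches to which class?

L[K] = K + merge(L[A], L[F], [A F])
  take A:  [A B J C I M object] + [F D E J C I M object] + [A F]
  take B:  [B J C I M object] + [F D E J C I M object] + [F]
  take F:  [J C I M object] + [F D E J C I M object] + [F]
  take D:  [J C I M object] + [D E J C I M object]
  take E:  [J C I M object] + [E J C I M object]
  take J:  [J C I M object] + [J C I M object]
  take C:  [C I M object] + [C I M object]
  take I:  [I M object] + [I M object]
  take M:  [M object] + [M object]
  take object:  [object] + [object]
MRO: K A B F D E J C I M object
super() in F.run on a K instance goes to the class after F in K's MRO: D.

D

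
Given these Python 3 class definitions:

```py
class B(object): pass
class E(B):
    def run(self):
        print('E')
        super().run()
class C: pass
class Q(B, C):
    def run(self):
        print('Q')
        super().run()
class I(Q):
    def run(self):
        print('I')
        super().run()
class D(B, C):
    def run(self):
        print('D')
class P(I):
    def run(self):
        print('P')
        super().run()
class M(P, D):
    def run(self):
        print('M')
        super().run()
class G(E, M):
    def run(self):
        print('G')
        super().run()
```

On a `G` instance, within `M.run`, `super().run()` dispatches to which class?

P

L[G] = G + merge(L[E], L[M], [E M])
  take E:  [E B object] + [M P I Q D B C object] + [E M]
  take M:  [B object] + [M P I Q D B C object] + [M]
  take P:  [B object] + [P I Q D B C object]
  take I:  [B object] + [I Q D B C object]
  take Q:  [B object] + [Q D B C object]
  take D:  [B object] + [D B C object]
  take B:  [B object] + [B C object]
  take C:  [object] + [C object]
  take object:  [object] + [object]
MRO: G E M P I Q D B C object
super() in M.run on a G instance goes to the class after M in G's MRO: P.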